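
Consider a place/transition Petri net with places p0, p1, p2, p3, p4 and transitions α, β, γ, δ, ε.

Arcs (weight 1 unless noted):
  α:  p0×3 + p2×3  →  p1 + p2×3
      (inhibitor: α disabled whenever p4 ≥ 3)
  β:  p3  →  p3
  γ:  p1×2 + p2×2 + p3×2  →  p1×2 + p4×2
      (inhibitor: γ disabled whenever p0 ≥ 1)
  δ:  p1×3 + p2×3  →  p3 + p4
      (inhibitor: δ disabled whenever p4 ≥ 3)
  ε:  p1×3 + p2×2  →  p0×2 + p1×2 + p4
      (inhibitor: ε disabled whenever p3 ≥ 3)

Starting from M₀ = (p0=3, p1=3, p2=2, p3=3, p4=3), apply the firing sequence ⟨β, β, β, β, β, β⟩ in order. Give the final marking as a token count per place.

step 1: fire β:  (p0=3, p1=3, p2=2, p3=3, p4=3) → (p0=3, p1=3, p2=2, p3=3, p4=3)
step 2: fire β:  (p0=3, p1=3, p2=2, p3=3, p4=3) → (p0=3, p1=3, p2=2, p3=3, p4=3)
step 3: fire β:  (p0=3, p1=3, p2=2, p3=3, p4=3) → (p0=3, p1=3, p2=2, p3=3, p4=3)
step 4: fire β:  (p0=3, p1=3, p2=2, p3=3, p4=3) → (p0=3, p1=3, p2=2, p3=3, p4=3)
step 5: fire β:  (p0=3, p1=3, p2=2, p3=3, p4=3) → (p0=3, p1=3, p2=2, p3=3, p4=3)
step 6: fire β:  (p0=3, p1=3, p2=2, p3=3, p4=3) → (p0=3, p1=3, p2=2, p3=3, p4=3)

(p0=3, p1=3, p2=2, p3=3, p4=3)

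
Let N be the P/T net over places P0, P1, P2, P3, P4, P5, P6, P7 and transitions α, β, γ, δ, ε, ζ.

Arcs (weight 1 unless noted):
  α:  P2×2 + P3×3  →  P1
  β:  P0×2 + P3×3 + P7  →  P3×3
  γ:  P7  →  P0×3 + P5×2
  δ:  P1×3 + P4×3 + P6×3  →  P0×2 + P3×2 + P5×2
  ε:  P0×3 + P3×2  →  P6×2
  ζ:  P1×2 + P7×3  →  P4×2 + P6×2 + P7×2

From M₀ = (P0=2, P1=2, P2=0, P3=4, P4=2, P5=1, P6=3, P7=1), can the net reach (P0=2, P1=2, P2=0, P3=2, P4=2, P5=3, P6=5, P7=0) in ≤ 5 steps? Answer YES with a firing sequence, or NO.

YES — reachable via ⟨γ, ε⟩ (2 firings)

step 1: fire γ:  (P0=2, P1=2, P2=0, P3=4, P4=2, P5=1, P6=3, P7=1) → (P0=5, P1=2, P2=0, P3=4, P4=2, P5=3, P6=3, P7=0)
step 2: fire ε:  (P0=5, P1=2, P2=0, P3=4, P4=2, P5=3, P6=3, P7=0) → (P0=2, P1=2, P2=0, P3=2, P4=2, P5=3, P6=5, P7=0)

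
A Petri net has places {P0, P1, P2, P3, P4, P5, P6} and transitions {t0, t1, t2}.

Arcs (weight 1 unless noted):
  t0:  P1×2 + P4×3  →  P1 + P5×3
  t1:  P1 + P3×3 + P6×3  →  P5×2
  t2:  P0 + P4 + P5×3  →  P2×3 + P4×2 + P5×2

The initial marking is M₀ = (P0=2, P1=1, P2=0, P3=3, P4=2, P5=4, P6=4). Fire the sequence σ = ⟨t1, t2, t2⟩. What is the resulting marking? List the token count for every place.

(P0=0, P1=0, P2=6, P3=0, P4=4, P5=4, P6=1)

step 1: fire t1:  (P0=2, P1=1, P2=0, P3=3, P4=2, P5=4, P6=4) → (P0=2, P1=0, P2=0, P3=0, P4=2, P5=6, P6=1)
step 2: fire t2:  (P0=2, P1=0, P2=0, P3=0, P4=2, P5=6, P6=1) → (P0=1, P1=0, P2=3, P3=0, P4=3, P5=5, P6=1)
step 3: fire t2:  (P0=1, P1=0, P2=3, P3=0, P4=3, P5=5, P6=1) → (P0=0, P1=0, P2=6, P3=0, P4=4, P5=4, P6=1)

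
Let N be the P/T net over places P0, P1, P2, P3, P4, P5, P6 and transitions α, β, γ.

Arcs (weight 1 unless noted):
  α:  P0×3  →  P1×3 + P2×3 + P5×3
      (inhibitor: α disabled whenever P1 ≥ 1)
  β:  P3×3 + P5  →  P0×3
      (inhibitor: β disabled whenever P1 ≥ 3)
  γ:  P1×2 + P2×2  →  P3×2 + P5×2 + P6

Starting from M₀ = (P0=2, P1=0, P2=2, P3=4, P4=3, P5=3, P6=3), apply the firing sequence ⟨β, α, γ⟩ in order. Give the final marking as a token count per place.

step 1: fire β:  (P0=2, P1=0, P2=2, P3=4, P4=3, P5=3, P6=3) → (P0=5, P1=0, P2=2, P3=1, P4=3, P5=2, P6=3)
step 2: fire α:  (P0=5, P1=0, P2=2, P3=1, P4=3, P5=2, P6=3) → (P0=2, P1=3, P2=5, P3=1, P4=3, P5=5, P6=3)
step 3: fire γ:  (P0=2, P1=3, P2=5, P3=1, P4=3, P5=5, P6=3) → (P0=2, P1=1, P2=3, P3=3, P4=3, P5=7, P6=4)

(P0=2, P1=1, P2=3, P3=3, P4=3, P5=7, P6=4)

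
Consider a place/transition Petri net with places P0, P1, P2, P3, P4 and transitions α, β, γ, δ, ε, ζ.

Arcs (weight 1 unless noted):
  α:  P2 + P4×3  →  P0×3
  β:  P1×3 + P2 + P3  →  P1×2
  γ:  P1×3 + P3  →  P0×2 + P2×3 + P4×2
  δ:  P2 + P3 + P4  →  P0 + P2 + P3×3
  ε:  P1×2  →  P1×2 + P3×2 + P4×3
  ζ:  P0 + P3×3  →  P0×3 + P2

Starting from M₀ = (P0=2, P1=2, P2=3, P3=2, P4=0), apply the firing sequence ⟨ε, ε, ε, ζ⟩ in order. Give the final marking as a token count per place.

step 1: fire ε:  (P0=2, P1=2, P2=3, P3=2, P4=0) → (P0=2, P1=2, P2=3, P3=4, P4=3)
step 2: fire ε:  (P0=2, P1=2, P2=3, P3=4, P4=3) → (P0=2, P1=2, P2=3, P3=6, P4=6)
step 3: fire ε:  (P0=2, P1=2, P2=3, P3=6, P4=6) → (P0=2, P1=2, P2=3, P3=8, P4=9)
step 4: fire ζ:  (P0=2, P1=2, P2=3, P3=8, P4=9) → (P0=4, P1=2, P2=4, P3=5, P4=9)

(P0=4, P1=2, P2=4, P3=5, P4=9)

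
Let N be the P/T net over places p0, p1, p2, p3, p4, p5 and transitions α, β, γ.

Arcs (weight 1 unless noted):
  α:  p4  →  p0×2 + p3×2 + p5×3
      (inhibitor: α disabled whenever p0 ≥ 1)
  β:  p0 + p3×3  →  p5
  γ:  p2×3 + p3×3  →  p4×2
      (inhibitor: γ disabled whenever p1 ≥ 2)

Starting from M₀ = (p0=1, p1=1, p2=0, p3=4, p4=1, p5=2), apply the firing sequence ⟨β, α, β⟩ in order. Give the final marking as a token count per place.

(p0=1, p1=1, p2=0, p3=0, p4=0, p5=7)

step 1: fire β:  (p0=1, p1=1, p2=0, p3=4, p4=1, p5=2) → (p0=0, p1=1, p2=0, p3=1, p4=1, p5=3)
step 2: fire α:  (p0=0, p1=1, p2=0, p3=1, p4=1, p5=3) → (p0=2, p1=1, p2=0, p3=3, p4=0, p5=6)
step 3: fire β:  (p0=2, p1=1, p2=0, p3=3, p4=0, p5=6) → (p0=1, p1=1, p2=0, p3=0, p4=0, p5=7)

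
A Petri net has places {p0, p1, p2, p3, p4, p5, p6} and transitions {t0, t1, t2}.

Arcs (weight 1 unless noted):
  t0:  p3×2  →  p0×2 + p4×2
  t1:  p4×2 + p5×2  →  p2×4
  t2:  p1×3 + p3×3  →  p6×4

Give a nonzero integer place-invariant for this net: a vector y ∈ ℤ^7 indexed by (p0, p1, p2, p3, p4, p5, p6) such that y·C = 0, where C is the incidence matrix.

y = (p0:1, p1:-1, p2:0, p3:1, p4:0, p5:0, p6:0)

Incidence matrix C (rows=places, cols=transitions):
       t0   t1   t2
   p0   2    0    0
   p1   0    0   -3
   p2   0    4    0
   p3  -2    0   -3
   p4   2   -2    0
   p5   0   -2    0
   p6   0    0    4

Candidate y = [1, -1, 0, 1, 0, 0, 0]; check y·C column-wise:
  col t0: 1·2 + -1·0 + 1·-2 + 0·2 = 0
  col t1: 1·0 + -1·0 + 0·4 + 1·0 + 0·-2 + 0·-2 = 0
  col t2: 1·0 + -1·-3 + 1·-3 + 0·4 = 0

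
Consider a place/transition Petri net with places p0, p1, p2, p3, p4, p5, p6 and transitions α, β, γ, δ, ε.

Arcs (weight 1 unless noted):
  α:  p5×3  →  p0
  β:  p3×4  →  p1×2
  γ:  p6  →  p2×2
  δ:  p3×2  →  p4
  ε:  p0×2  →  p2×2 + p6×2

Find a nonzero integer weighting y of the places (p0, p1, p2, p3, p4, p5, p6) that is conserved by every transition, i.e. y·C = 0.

Incidence matrix C (rows=places, cols=transitions):
        α    β    γ    δ    ε
   p0   1    0    0    0   -2
   p1   0    2    0    0    0
   p2   0    0    2    0    2
   p3   0   -4    0   -2    0
   p4   0    0    0    1    0
   p5  -3    0    0    0    0
   p6   0    0   -1    0    2

Candidate y = [0, 2, 0, 1, 2, 0, 0]; check y·C column-wise:
  col α: 0·1 + 2·0 + 1·0 + 2·0 + 0·-3 = 0
  col β: 2·2 + 1·-4 + 2·0 = 0
  col γ: 2·0 + 0·2 + 1·0 + 2·0 + 0·-1 = 0
  col δ: 2·0 + 1·-2 + 2·1 = 0
  col ε: 0·-2 + 2·0 + 0·2 + 1·0 + 2·0 + 0·2 = 0

y = (p0:0, p1:2, p2:0, p3:1, p4:2, p5:0, p6:0)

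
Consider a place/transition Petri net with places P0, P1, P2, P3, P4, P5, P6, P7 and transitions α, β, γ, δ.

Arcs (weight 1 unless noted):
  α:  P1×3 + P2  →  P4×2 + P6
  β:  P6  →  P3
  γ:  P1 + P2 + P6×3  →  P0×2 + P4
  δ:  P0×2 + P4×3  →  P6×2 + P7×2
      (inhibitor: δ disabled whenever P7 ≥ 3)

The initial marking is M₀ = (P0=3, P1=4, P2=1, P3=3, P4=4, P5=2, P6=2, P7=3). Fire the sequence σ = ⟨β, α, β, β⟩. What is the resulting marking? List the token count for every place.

step 1: fire β:  (P0=3, P1=4, P2=1, P3=3, P4=4, P5=2, P6=2, P7=3) → (P0=3, P1=4, P2=1, P3=4, P4=4, P5=2, P6=1, P7=3)
step 2: fire α:  (P0=3, P1=4, P2=1, P3=4, P4=4, P5=2, P6=1, P7=3) → (P0=3, P1=1, P2=0, P3=4, P4=6, P5=2, P6=2, P7=3)
step 3: fire β:  (P0=3, P1=1, P2=0, P3=4, P4=6, P5=2, P6=2, P7=3) → (P0=3, P1=1, P2=0, P3=5, P4=6, P5=2, P6=1, P7=3)
step 4: fire β:  (P0=3, P1=1, P2=0, P3=5, P4=6, P5=2, P6=1, P7=3) → (P0=3, P1=1, P2=0, P3=6, P4=6, P5=2, P6=0, P7=3)

(P0=3, P1=1, P2=0, P3=6, P4=6, P5=2, P6=0, P7=3)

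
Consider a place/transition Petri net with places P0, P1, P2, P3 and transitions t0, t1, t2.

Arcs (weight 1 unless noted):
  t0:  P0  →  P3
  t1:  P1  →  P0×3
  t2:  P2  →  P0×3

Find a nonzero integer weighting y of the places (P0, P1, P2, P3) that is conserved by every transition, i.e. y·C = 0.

y = (P0:1, P1:3, P2:3, P3:1)

Incidence matrix C (rows=places, cols=transitions):
       t0   t1   t2
   P0  -1    3    3
   P1   0   -1    0
   P2   0    0   -1
   P3   1    0    0

Candidate y = [1, 3, 3, 1]; check y·C column-wise:
  col t0: 1·-1 + 3·0 + 3·0 + 1·1 = 0
  col t1: 1·3 + 3·-1 + 3·0 + 1·0 = 0
  col t2: 1·3 + 3·0 + 3·-1 + 1·0 = 0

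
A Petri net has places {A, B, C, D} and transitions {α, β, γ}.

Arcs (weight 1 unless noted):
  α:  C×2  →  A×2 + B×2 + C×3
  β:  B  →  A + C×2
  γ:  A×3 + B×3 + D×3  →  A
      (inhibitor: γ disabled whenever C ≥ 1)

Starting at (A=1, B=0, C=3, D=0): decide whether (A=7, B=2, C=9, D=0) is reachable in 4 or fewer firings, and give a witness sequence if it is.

YES — reachable via ⟨α, α, β, β⟩ (4 firings)

step 1: fire α:  (A=1, B=0, C=3, D=0) → (A=3, B=2, C=4, D=0)
step 2: fire α:  (A=3, B=2, C=4, D=0) → (A=5, B=4, C=5, D=0)
step 3: fire β:  (A=5, B=4, C=5, D=0) → (A=6, B=3, C=7, D=0)
step 4: fire β:  (A=6, B=3, C=7, D=0) → (A=7, B=2, C=9, D=0)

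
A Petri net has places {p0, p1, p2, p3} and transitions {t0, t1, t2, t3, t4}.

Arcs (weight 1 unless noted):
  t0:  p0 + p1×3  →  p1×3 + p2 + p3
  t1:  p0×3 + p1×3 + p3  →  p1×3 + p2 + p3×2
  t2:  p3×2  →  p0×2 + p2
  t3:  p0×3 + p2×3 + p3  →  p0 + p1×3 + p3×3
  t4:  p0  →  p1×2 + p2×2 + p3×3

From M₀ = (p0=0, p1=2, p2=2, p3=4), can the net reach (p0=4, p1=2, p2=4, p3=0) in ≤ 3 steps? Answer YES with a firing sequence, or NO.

step 1: fire t2:  (p0=0, p1=2, p2=2, p3=4) → (p0=2, p1=2, p2=3, p3=2)
step 2: fire t2:  (p0=2, p1=2, p2=3, p3=2) → (p0=4, p1=2, p2=4, p3=0)

YES — reachable via ⟨t2, t2⟩ (2 firings)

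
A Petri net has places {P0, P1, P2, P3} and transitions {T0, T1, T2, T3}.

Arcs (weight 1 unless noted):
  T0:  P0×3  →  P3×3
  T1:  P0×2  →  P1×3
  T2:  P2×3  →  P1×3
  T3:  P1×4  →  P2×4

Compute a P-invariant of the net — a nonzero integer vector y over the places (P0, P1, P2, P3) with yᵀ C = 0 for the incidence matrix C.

y = (P0:3, P1:2, P2:2, P3:3)

Incidence matrix C (rows=places, cols=transitions):
       T0   T1   T2   T3
   P0  -3   -2    0    0
   P1   0    3    3   -4
   P2   0    0   -3    4
   P3   3    0    0    0

Candidate y = [3, 2, 2, 3]; check y·C column-wise:
  col T0: 3·-3 + 2·0 + 2·0 + 3·3 = 0
  col T1: 3·-2 + 2·3 + 2·0 + 3·0 = 0
  col T2: 3·0 + 2·3 + 2·-3 + 3·0 = 0
  col T3: 3·0 + 2·-4 + 2·4 + 3·0 = 0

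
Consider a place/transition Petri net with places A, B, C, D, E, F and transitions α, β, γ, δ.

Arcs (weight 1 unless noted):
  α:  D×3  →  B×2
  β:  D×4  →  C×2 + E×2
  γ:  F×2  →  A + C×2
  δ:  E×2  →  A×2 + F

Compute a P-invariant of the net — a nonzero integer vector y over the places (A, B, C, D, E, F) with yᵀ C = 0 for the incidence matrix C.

y = (A:8, B:3, C:-4, D:2, E:8, F:0)

Incidence matrix C (rows=places, cols=transitions):
        α    β    γ    δ
    A   0    0    1    2
    B   2    0    0    0
    C   0    2    2    0
    D  -3   -4    0    0
    E   0    2    0   -2
    F   0    0   -2    1

Candidate y = [8, 3, -4, 2, 8, 0]; check y·C column-wise:
  col α: 8·0 + 3·2 + -4·0 + 2·-3 + 8·0 = 0
  col β: 8·0 + 3·0 + -4·2 + 2·-4 + 8·2 = 0
  col γ: 8·1 + 3·0 + -4·2 + 2·0 + 8·0 + 0·-2 = 0
  col δ: 8·2 + 3·0 + -4·0 + 2·0 + 8·-2 + 0·1 = 0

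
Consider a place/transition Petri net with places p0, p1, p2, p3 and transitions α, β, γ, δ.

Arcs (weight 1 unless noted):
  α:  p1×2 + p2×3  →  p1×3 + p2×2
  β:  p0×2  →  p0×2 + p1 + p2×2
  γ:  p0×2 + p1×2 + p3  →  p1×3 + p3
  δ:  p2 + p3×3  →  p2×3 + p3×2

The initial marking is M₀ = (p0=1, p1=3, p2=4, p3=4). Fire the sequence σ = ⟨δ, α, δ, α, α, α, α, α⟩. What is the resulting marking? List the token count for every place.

(p0=1, p1=9, p2=2, p3=2)

step 1: fire δ:  (p0=1, p1=3, p2=4, p3=4) → (p0=1, p1=3, p2=6, p3=3)
step 2: fire α:  (p0=1, p1=3, p2=6, p3=3) → (p0=1, p1=4, p2=5, p3=3)
step 3: fire δ:  (p0=1, p1=4, p2=5, p3=3) → (p0=1, p1=4, p2=7, p3=2)
step 4: fire α:  (p0=1, p1=4, p2=7, p3=2) → (p0=1, p1=5, p2=6, p3=2)
step 5: fire α:  (p0=1, p1=5, p2=6, p3=2) → (p0=1, p1=6, p2=5, p3=2)
step 6: fire α:  (p0=1, p1=6, p2=5, p3=2) → (p0=1, p1=7, p2=4, p3=2)
step 7: fire α:  (p0=1, p1=7, p2=4, p3=2) → (p0=1, p1=8, p2=3, p3=2)
step 8: fire α:  (p0=1, p1=8, p2=3, p3=2) → (p0=1, p1=9, p2=2, p3=2)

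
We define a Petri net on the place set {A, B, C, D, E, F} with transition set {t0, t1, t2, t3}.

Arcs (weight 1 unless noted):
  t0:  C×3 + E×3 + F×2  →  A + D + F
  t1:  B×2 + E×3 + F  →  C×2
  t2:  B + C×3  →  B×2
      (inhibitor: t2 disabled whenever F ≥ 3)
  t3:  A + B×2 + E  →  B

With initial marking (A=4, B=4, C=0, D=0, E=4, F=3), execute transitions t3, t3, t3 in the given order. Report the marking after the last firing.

(A=1, B=1, C=0, D=0, E=1, F=3)

step 1: fire t3:  (A=4, B=4, C=0, D=0, E=4, F=3) → (A=3, B=3, C=0, D=0, E=3, F=3)
step 2: fire t3:  (A=3, B=3, C=0, D=0, E=3, F=3) → (A=2, B=2, C=0, D=0, E=2, F=3)
step 3: fire t3:  (A=2, B=2, C=0, D=0, E=2, F=3) → (A=1, B=1, C=0, D=0, E=1, F=3)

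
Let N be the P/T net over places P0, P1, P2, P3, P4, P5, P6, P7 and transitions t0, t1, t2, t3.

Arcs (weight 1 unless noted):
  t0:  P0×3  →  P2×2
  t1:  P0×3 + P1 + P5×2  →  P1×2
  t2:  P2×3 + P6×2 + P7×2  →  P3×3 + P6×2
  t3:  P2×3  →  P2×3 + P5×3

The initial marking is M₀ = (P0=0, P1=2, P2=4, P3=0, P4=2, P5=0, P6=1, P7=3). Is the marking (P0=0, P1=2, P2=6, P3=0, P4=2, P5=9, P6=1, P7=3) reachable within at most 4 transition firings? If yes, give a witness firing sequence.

depth 0: 1 marking
depth 1: 2 markings reached so far
depth 2: 3 markings reached so far
depth 3: 4 markings reached so far
depth 4: 5 markings reached so far
target is not among the 5 markings reachable within 4 steps

NO — not reachable within 4 firings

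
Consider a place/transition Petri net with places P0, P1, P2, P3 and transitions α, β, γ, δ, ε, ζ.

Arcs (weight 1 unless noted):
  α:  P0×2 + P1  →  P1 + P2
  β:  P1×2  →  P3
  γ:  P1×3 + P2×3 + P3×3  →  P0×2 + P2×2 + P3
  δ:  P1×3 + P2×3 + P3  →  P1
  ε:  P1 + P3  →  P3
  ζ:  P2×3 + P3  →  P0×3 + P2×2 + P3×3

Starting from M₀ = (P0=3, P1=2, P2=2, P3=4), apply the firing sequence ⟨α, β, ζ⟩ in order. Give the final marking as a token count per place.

step 1: fire α:  (P0=3, P1=2, P2=2, P3=4) → (P0=1, P1=2, P2=3, P3=4)
step 2: fire β:  (P0=1, P1=2, P2=3, P3=4) → (P0=1, P1=0, P2=3, P3=5)
step 3: fire ζ:  (P0=1, P1=0, P2=3, P3=5) → (P0=4, P1=0, P2=2, P3=7)

(P0=4, P1=0, P2=2, P3=7)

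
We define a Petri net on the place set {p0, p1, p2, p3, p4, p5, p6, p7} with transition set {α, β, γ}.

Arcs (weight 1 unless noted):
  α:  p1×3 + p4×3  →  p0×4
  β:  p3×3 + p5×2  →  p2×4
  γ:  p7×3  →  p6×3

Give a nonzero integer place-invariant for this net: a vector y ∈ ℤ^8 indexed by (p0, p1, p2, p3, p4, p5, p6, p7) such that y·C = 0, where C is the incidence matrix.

y = (p0:3, p1:4, p2:0, p3:0, p4:0, p5:0, p6:0, p7:0)

Incidence matrix C (rows=places, cols=transitions):
        α    β    γ
   p0   4    0    0
   p1  -3    0    0
   p2   0    4    0
   p3   0   -3    0
   p4  -3    0    0
   p5   0   -2    0
   p6   0    0    3
   p7   0    0   -3

Candidate y = [3, 4, 0, 0, 0, 0, 0, 0]; check y·C column-wise:
  col α: 3·4 + 4·-3 + 0·-3 = 0
  col β: 3·0 + 4·0 + 0·4 + 0·-3 + 0·-2 = 0
  col γ: 3·0 + 4·0 + 0·3 + 0·-3 = 0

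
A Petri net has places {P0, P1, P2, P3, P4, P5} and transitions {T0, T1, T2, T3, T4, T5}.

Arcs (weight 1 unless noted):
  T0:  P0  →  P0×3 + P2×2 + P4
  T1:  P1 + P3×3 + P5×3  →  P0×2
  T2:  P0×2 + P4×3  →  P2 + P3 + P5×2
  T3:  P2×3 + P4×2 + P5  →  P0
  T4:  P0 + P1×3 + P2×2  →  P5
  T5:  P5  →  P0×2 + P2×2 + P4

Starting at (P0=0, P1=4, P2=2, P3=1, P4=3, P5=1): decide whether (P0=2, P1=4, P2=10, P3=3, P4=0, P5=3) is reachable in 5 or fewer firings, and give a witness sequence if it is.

step 1: fire T5:  (P0=0, P1=4, P2=2, P3=1, P4=3, P5=1) → (P0=2, P1=4, P2=4, P3=1, P4=4, P5=0)
step 2: fire T0:  (P0=2, P1=4, P2=4, P3=1, P4=4, P5=0) → (P0=4, P1=4, P2=6, P3=1, P4=5, P5=0)
step 3: fire T2:  (P0=4, P1=4, P2=6, P3=1, P4=5, P5=0) → (P0=2, P1=4, P2=7, P3=2, P4=2, P5=2)
step 4: fire T5:  (P0=2, P1=4, P2=7, P3=2, P4=2, P5=2) → (P0=4, P1=4, P2=9, P3=2, P4=3, P5=1)
step 5: fire T2:  (P0=4, P1=4, P2=9, P3=2, P4=3, P5=1) → (P0=2, P1=4, P2=10, P3=3, P4=0, P5=3)

YES — reachable via ⟨T5, T0, T2, T5, T2⟩ (5 firings)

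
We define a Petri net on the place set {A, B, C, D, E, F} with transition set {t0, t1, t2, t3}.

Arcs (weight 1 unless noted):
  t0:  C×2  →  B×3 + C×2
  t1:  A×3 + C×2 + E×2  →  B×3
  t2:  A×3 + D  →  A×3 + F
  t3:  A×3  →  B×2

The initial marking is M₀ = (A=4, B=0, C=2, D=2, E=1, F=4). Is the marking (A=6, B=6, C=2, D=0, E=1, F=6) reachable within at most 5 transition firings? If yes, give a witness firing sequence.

NO — not reachable within 5 firings

depth 0: 1 marking
depth 1: 4 markings reached so far
depth 2: 9 markings reached so far
depth 3: 15 markings reached so far
depth 4: 21 markings reached so far
depth 5: 27 markings reached so far
target is not among the 27 markings reachable within 5 steps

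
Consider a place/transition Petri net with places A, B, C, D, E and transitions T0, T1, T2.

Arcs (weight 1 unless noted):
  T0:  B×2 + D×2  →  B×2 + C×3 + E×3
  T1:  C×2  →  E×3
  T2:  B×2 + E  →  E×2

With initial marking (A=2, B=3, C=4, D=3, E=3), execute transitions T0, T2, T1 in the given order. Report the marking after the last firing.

step 1: fire T0:  (A=2, B=3, C=4, D=3, E=3) → (A=2, B=3, C=7, D=1, E=6)
step 2: fire T2:  (A=2, B=3, C=7, D=1, E=6) → (A=2, B=1, C=7, D=1, E=7)
step 3: fire T1:  (A=2, B=1, C=7, D=1, E=7) → (A=2, B=1, C=5, D=1, E=10)

(A=2, B=1, C=5, D=1, E=10)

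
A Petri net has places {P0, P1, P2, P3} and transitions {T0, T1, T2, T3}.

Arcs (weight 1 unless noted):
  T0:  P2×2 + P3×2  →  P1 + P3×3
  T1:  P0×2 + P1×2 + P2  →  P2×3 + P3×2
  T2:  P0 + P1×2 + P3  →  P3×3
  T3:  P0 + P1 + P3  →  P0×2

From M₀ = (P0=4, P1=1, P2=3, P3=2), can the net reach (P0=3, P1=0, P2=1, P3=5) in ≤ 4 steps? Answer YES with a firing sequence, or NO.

step 1: fire T0:  (P0=4, P1=1, P2=3, P3=2) → (P0=4, P1=2, P2=1, P3=3)
step 2: fire T2:  (P0=4, P1=2, P2=1, P3=3) → (P0=3, P1=0, P2=1, P3=5)

YES — reachable via ⟨T0, T2⟩ (2 firings)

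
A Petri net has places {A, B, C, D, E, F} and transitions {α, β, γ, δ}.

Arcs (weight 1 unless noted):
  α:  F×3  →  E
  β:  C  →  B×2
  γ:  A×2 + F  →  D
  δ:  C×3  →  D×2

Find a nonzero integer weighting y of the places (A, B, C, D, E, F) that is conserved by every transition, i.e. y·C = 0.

Incidence matrix C (rows=places, cols=transitions):
        α    β    γ    δ
    A   0    0   -2    0
    B   0    2    0    0
    C   0   -1    0   -3
    D   0    0    1    2
    E   1    0    0    0
    F  -3    0   -1    0

Candidate y = [3, 2, 4, 6, 0, 0]; check y·C column-wise:
  col α: 3·0 + 2·0 + 4·0 + 6·0 + 0·1 + 0·-3 = 0
  col β: 3·0 + 2·2 + 4·-1 + 6·0 = 0
  col γ: 3·-2 + 2·0 + 4·0 + 6·1 + 0·-1 = 0
  col δ: 3·0 + 2·0 + 4·-3 + 6·2 = 0

y = (A:3, B:2, C:4, D:6, E:0, F:0)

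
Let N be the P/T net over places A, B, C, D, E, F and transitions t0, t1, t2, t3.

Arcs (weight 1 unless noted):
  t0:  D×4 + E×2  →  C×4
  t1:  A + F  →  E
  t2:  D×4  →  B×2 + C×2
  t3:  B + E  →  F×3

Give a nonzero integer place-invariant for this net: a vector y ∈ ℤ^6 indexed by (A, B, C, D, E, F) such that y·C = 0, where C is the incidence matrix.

Incidence matrix C (rows=places, cols=transitions):
       t0   t1   t2   t3
    A   0   -1    0    0
    B   0    0    2   -1
    C   4    0    2    0
    D  -4    0   -4    0
    E  -2    1    0   -1
    F   0   -1    0    3

Candidate y = [2, -2, 0, -1, 2, 0]; check y·C column-wise:
  col t0: 2·0 + -2·0 + 0·4 + -1·-4 + 2·-2 = 0
  col t1: 2·-1 + -2·0 + -1·0 + 2·1 + 0·-1 = 0
  col t2: 2·0 + -2·2 + 0·2 + -1·-4 + 2·0 = 0
  col t3: 2·0 + -2·-1 + -1·0 + 2·-1 + 0·3 = 0

y = (A:2, B:-2, C:0, D:-1, E:2, F:0)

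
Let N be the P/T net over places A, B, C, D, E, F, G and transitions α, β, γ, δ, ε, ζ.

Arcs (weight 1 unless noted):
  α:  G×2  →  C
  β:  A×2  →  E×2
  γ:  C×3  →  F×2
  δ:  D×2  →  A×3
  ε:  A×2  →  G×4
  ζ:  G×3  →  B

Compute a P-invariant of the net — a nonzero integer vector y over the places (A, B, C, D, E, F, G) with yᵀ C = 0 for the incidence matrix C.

Incidence matrix C (rows=places, cols=transitions):
        α    β    γ    δ    ε    ζ
    A   0   -2    0    3   -2    0
    B   0    0    0    0    0    1
    C   1    0   -3    0    0    0
    D   0    0    0   -2    0    0
    E   0    2    0    0    0    0
    F   0    0    2    0    0    0
    G  -2    0    0    0    4   -3

Candidate y = [2, 3, 2, 3, 2, 3, 1]; check y·C column-wise:
  col α: 2·0 + 3·0 + 2·1 + 3·0 + 2·0 + 3·0 + 1·-2 = 0
  col β: 2·-2 + 3·0 + 2·0 + 3·0 + 2·2 + 3·0 + 1·0 = 0
  col γ: 2·0 + 3·0 + 2·-3 + 3·0 + 2·0 + 3·2 + 1·0 = 0
  col δ: 2·3 + 3·0 + 2·0 + 3·-2 + 2·0 + 3·0 + 1·0 = 0
  col ε: 2·-2 + 3·0 + 2·0 + 3·0 + 2·0 + 3·0 + 1·4 = 0
  col ζ: 2·0 + 3·1 + 2·0 + 3·0 + 2·0 + 3·0 + 1·-3 = 0

y = (A:2, B:3, C:2, D:3, E:2, F:3, G:1)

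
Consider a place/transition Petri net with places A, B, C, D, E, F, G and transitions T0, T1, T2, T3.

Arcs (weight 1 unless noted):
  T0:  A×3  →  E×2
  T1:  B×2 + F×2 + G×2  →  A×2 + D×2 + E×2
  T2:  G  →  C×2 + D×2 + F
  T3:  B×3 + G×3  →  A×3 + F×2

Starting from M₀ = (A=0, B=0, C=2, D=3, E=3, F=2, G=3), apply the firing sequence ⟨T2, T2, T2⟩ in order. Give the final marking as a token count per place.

(A=0, B=0, C=8, D=9, E=3, F=5, G=0)

step 1: fire T2:  (A=0, B=0, C=2, D=3, E=3, F=2, G=3) → (A=0, B=0, C=4, D=5, E=3, F=3, G=2)
step 2: fire T2:  (A=0, B=0, C=4, D=5, E=3, F=3, G=2) → (A=0, B=0, C=6, D=7, E=3, F=4, G=1)
step 3: fire T2:  (A=0, B=0, C=6, D=7, E=3, F=4, G=1) → (A=0, B=0, C=8, D=9, E=3, F=5, G=0)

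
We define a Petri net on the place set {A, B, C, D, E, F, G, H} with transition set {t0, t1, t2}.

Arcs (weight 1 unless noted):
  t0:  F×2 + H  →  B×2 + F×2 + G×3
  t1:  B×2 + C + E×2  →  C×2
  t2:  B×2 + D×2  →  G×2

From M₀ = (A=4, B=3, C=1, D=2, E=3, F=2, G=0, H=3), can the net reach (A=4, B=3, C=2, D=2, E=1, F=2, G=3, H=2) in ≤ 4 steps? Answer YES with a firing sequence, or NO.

YES — reachable via ⟨t0, t1⟩ (2 firings)

step 1: fire t0:  (A=4, B=3, C=1, D=2, E=3, F=2, G=0, H=3) → (A=4, B=5, C=1, D=2, E=3, F=2, G=3, H=2)
step 2: fire t1:  (A=4, B=5, C=1, D=2, E=3, F=2, G=3, H=2) → (A=4, B=3, C=2, D=2, E=1, F=2, G=3, H=2)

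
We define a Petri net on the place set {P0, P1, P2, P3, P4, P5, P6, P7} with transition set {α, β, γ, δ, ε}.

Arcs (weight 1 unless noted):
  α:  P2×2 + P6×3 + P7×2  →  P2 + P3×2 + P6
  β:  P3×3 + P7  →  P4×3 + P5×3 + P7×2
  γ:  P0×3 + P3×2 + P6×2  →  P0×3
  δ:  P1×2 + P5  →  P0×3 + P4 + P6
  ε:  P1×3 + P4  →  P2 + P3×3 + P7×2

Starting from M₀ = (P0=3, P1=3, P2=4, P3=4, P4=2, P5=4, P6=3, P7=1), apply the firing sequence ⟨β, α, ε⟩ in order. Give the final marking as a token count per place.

(P0=3, P1=0, P2=4, P3=6, P4=4, P5=7, P6=1, P7=2)

step 1: fire β:  (P0=3, P1=3, P2=4, P3=4, P4=2, P5=4, P6=3, P7=1) → (P0=3, P1=3, P2=4, P3=1, P4=5, P5=7, P6=3, P7=2)
step 2: fire α:  (P0=3, P1=3, P2=4, P3=1, P4=5, P5=7, P6=3, P7=2) → (P0=3, P1=3, P2=3, P3=3, P4=5, P5=7, P6=1, P7=0)
step 3: fire ε:  (P0=3, P1=3, P2=3, P3=3, P4=5, P5=7, P6=1, P7=0) → (P0=3, P1=0, P2=4, P3=6, P4=4, P5=7, P6=1, P7=2)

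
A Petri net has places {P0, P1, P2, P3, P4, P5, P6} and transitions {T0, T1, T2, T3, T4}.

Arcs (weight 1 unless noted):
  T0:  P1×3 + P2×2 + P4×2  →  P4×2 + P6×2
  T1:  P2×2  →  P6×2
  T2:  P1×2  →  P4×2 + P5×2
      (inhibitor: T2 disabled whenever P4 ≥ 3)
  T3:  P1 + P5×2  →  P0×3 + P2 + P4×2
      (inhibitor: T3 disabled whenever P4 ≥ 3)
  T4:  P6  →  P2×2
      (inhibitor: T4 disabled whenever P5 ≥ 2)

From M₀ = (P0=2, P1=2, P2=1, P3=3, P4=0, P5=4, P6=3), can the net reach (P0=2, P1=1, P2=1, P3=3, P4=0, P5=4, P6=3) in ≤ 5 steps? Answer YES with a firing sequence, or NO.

depth 0: 1 marking
depth 1: 3 markings reached so far
depth 2: 5 markings reached so far
depth 3: 7 markings reached so far
depth 4: 9 markings reached so far
depth 5: 12 markings reached so far
target is not among the 12 markings reachable within 5 steps

NO — not reachable within 5 firings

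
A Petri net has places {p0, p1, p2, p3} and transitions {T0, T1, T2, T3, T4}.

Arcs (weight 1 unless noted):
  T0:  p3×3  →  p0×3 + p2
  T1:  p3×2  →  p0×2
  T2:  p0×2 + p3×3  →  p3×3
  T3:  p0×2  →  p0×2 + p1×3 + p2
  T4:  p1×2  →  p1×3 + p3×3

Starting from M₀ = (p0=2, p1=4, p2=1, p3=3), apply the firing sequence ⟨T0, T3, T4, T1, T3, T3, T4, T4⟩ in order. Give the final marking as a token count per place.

(p0=7, p1=16, p2=5, p3=7)

step 1: fire T0:  (p0=2, p1=4, p2=1, p3=3) → (p0=5, p1=4, p2=2, p3=0)
step 2: fire T3:  (p0=5, p1=4, p2=2, p3=0) → (p0=5, p1=7, p2=3, p3=0)
step 3: fire T4:  (p0=5, p1=7, p2=3, p3=0) → (p0=5, p1=8, p2=3, p3=3)
step 4: fire T1:  (p0=5, p1=8, p2=3, p3=3) → (p0=7, p1=8, p2=3, p3=1)
step 5: fire T3:  (p0=7, p1=8, p2=3, p3=1) → (p0=7, p1=11, p2=4, p3=1)
step 6: fire T3:  (p0=7, p1=11, p2=4, p3=1) → (p0=7, p1=14, p2=5, p3=1)
step 7: fire T4:  (p0=7, p1=14, p2=5, p3=1) → (p0=7, p1=15, p2=5, p3=4)
step 8: fire T4:  (p0=7, p1=15, p2=5, p3=4) → (p0=7, p1=16, p2=5, p3=7)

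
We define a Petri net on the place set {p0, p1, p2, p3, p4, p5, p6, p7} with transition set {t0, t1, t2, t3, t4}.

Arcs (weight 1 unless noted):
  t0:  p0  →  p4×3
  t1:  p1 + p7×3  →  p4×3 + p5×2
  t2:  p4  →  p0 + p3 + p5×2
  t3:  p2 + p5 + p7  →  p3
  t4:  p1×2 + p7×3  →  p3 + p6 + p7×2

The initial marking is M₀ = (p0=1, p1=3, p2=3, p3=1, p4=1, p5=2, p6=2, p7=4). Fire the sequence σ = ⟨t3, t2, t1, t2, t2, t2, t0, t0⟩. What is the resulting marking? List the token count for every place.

step 1: fire t3:  (p0=1, p1=3, p2=3, p3=1, p4=1, p5=2, p6=2, p7=4) → (p0=1, p1=3, p2=2, p3=2, p4=1, p5=1, p6=2, p7=3)
step 2: fire t2:  (p0=1, p1=3, p2=2, p3=2, p4=1, p5=1, p6=2, p7=3) → (p0=2, p1=3, p2=2, p3=3, p4=0, p5=3, p6=2, p7=3)
step 3: fire t1:  (p0=2, p1=3, p2=2, p3=3, p4=0, p5=3, p6=2, p7=3) → (p0=2, p1=2, p2=2, p3=3, p4=3, p5=5, p6=2, p7=0)
step 4: fire t2:  (p0=2, p1=2, p2=2, p3=3, p4=3, p5=5, p6=2, p7=0) → (p0=3, p1=2, p2=2, p3=4, p4=2, p5=7, p6=2, p7=0)
step 5: fire t2:  (p0=3, p1=2, p2=2, p3=4, p4=2, p5=7, p6=2, p7=0) → (p0=4, p1=2, p2=2, p3=5, p4=1, p5=9, p6=2, p7=0)
step 6: fire t2:  (p0=4, p1=2, p2=2, p3=5, p4=1, p5=9, p6=2, p7=0) → (p0=5, p1=2, p2=2, p3=6, p4=0, p5=11, p6=2, p7=0)
step 7: fire t0:  (p0=5, p1=2, p2=2, p3=6, p4=0, p5=11, p6=2, p7=0) → (p0=4, p1=2, p2=2, p3=6, p4=3, p5=11, p6=2, p7=0)
step 8: fire t0:  (p0=4, p1=2, p2=2, p3=6, p4=3, p5=11, p6=2, p7=0) → (p0=3, p1=2, p2=2, p3=6, p4=6, p5=11, p6=2, p7=0)

(p0=3, p1=2, p2=2, p3=6, p4=6, p5=11, p6=2, p7=0)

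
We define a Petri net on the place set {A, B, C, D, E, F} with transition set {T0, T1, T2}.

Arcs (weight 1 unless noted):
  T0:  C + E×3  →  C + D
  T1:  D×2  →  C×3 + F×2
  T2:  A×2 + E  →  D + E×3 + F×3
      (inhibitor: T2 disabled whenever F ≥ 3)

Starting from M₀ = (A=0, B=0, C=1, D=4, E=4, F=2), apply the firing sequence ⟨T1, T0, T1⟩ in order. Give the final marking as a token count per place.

step 1: fire T1:  (A=0, B=0, C=1, D=4, E=4, F=2) → (A=0, B=0, C=4, D=2, E=4, F=4)
step 2: fire T0:  (A=0, B=0, C=4, D=2, E=4, F=4) → (A=0, B=0, C=4, D=3, E=1, F=4)
step 3: fire T1:  (A=0, B=0, C=4, D=3, E=1, F=4) → (A=0, B=0, C=7, D=1, E=1, F=6)

(A=0, B=0, C=7, D=1, E=1, F=6)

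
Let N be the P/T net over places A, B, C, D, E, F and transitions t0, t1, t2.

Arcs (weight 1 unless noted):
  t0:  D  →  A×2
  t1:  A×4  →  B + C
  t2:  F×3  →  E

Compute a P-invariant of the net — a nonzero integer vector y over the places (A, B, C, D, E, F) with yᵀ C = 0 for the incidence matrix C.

Incidence matrix C (rows=places, cols=transitions):
       t0   t1   t2
    A   2   -4    0
    B   0    1    0
    C   0    1    0
    D  -1    0    0
    E   0    0    1
    F   0    0   -3

Candidate y = [0, 1, -1, 0, 0, 0]; check y·C column-wise:
  col t0: 0·2 + 1·0 + -1·0 + 0·-1 = 0
  col t1: 0·-4 + 1·1 + -1·1 = 0
  col t2: 1·0 + -1·0 + 0·1 + 0·-3 = 0

y = (A:0, B:1, C:-1, D:0, E:0, F:0)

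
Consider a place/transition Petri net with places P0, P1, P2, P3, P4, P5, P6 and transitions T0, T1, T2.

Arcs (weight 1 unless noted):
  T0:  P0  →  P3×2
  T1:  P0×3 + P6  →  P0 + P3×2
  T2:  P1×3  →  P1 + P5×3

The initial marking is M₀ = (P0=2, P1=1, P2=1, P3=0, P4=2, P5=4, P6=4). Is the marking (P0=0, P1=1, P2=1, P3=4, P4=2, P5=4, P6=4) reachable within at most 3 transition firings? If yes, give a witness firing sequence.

YES — reachable via ⟨T0, T0⟩ (2 firings)

step 1: fire T0:  (P0=2, P1=1, P2=1, P3=0, P4=2, P5=4, P6=4) → (P0=1, P1=1, P2=1, P3=2, P4=2, P5=4, P6=4)
step 2: fire T0:  (P0=1, P1=1, P2=1, P3=2, P4=2, P5=4, P6=4) → (P0=0, P1=1, P2=1, P3=4, P4=2, P5=4, P6=4)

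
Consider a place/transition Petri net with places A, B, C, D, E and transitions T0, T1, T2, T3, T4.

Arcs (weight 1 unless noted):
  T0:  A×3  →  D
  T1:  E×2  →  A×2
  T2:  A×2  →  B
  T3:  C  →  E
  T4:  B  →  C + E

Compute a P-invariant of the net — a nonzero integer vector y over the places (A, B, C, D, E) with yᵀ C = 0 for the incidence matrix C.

y = (A:1, B:2, C:1, D:3, E:1)

Incidence matrix C (rows=places, cols=transitions):
       T0   T1   T2   T3   T4
    A  -3    2   -2    0    0
    B   0    0    1    0   -1
    C   0    0    0   -1    1
    D   1    0    0    0    0
    E   0   -2    0    1    1

Candidate y = [1, 2, 1, 3, 1]; check y·C column-wise:
  col T0: 1·-3 + 2·0 + 1·0 + 3·1 + 1·0 = 0
  col T1: 1·2 + 2·0 + 1·0 + 3·0 + 1·-2 = 0
  col T2: 1·-2 + 2·1 + 1·0 + 3·0 + 1·0 = 0
  col T3: 1·0 + 2·0 + 1·-1 + 3·0 + 1·1 = 0
  col T4: 1·0 + 2·-1 + 1·1 + 3·0 + 1·1 = 0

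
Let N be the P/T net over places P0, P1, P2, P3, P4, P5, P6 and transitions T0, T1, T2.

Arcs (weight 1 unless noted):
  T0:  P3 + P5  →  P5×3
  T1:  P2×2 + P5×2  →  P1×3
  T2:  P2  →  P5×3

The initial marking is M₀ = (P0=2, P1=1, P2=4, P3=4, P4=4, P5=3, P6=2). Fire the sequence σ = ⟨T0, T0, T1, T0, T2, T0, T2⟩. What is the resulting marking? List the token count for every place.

step 1: fire T0:  (P0=2, P1=1, P2=4, P3=4, P4=4, P5=3, P6=2) → (P0=2, P1=1, P2=4, P3=3, P4=4, P5=5, P6=2)
step 2: fire T0:  (P0=2, P1=1, P2=4, P3=3, P4=4, P5=5, P6=2) → (P0=2, P1=1, P2=4, P3=2, P4=4, P5=7, P6=2)
step 3: fire T1:  (P0=2, P1=1, P2=4, P3=2, P4=4, P5=7, P6=2) → (P0=2, P1=4, P2=2, P3=2, P4=4, P5=5, P6=2)
step 4: fire T0:  (P0=2, P1=4, P2=2, P3=2, P4=4, P5=5, P6=2) → (P0=2, P1=4, P2=2, P3=1, P4=4, P5=7, P6=2)
step 5: fire T2:  (P0=2, P1=4, P2=2, P3=1, P4=4, P5=7, P6=2) → (P0=2, P1=4, P2=1, P3=1, P4=4, P5=10, P6=2)
step 6: fire T0:  (P0=2, P1=4, P2=1, P3=1, P4=4, P5=10, P6=2) → (P0=2, P1=4, P2=1, P3=0, P4=4, P5=12, P6=2)
step 7: fire T2:  (P0=2, P1=4, P2=1, P3=0, P4=4, P5=12, P6=2) → (P0=2, P1=4, P2=0, P3=0, P4=4, P5=15, P6=2)

(P0=2, P1=4, P2=0, P3=0, P4=4, P5=15, P6=2)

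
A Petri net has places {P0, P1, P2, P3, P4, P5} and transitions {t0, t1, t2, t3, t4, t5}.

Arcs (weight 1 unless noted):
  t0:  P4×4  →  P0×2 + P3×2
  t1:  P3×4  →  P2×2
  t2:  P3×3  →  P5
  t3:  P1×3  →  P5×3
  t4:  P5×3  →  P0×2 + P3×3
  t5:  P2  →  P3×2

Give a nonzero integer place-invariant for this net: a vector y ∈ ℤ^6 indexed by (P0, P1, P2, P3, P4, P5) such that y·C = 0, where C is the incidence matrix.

y = (P0:3, P1:3, P2:2, P3:1, P4:2, P5:3)

Incidence matrix C (rows=places, cols=transitions):
       t0   t1   t2   t3   t4   t5
   P0   2    0    0    0    2    0
   P1   0    0    0   -3    0    0
   P2   0    2    0    0    0   -1
   P3   2   -4   -3    0    3    2
   P4  -4    0    0    0    0    0
   P5   0    0    1    3   -3    0

Candidate y = [3, 3, 2, 1, 2, 3]; check y·C column-wise:
  col t0: 3·2 + 3·0 + 2·0 + 1·2 + 2·-4 + 3·0 = 0
  col t1: 3·0 + 3·0 + 2·2 + 1·-4 + 2·0 + 3·0 = 0
  col t2: 3·0 + 3·0 + 2·0 + 1·-3 + 2·0 + 3·1 = 0
  col t3: 3·0 + 3·-3 + 2·0 + 1·0 + 2·0 + 3·3 = 0
  col t4: 3·2 + 3·0 + 2·0 + 1·3 + 2·0 + 3·-3 = 0
  col t5: 3·0 + 3·0 + 2·-1 + 1·2 + 2·0 + 3·0 = 0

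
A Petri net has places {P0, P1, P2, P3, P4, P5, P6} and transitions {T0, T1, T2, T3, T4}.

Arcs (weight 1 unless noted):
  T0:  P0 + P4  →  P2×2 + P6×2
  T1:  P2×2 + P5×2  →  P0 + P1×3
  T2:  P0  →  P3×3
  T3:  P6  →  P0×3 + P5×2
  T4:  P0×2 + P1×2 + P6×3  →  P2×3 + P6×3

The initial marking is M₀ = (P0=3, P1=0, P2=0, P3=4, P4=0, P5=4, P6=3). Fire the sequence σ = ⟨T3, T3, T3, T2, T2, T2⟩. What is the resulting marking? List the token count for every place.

step 1: fire T3:  (P0=3, P1=0, P2=0, P3=4, P4=0, P5=4, P6=3) → (P0=6, P1=0, P2=0, P3=4, P4=0, P5=6, P6=2)
step 2: fire T3:  (P0=6, P1=0, P2=0, P3=4, P4=0, P5=6, P6=2) → (P0=9, P1=0, P2=0, P3=4, P4=0, P5=8, P6=1)
step 3: fire T3:  (P0=9, P1=0, P2=0, P3=4, P4=0, P5=8, P6=1) → (P0=12, P1=0, P2=0, P3=4, P4=0, P5=10, P6=0)
step 4: fire T2:  (P0=12, P1=0, P2=0, P3=4, P4=0, P5=10, P6=0) → (P0=11, P1=0, P2=0, P3=7, P4=0, P5=10, P6=0)
step 5: fire T2:  (P0=11, P1=0, P2=0, P3=7, P4=0, P5=10, P6=0) → (P0=10, P1=0, P2=0, P3=10, P4=0, P5=10, P6=0)
step 6: fire T2:  (P0=10, P1=0, P2=0, P3=10, P4=0, P5=10, P6=0) → (P0=9, P1=0, P2=0, P3=13, P4=0, P5=10, P6=0)

(P0=9, P1=0, P2=0, P3=13, P4=0, P5=10, P6=0)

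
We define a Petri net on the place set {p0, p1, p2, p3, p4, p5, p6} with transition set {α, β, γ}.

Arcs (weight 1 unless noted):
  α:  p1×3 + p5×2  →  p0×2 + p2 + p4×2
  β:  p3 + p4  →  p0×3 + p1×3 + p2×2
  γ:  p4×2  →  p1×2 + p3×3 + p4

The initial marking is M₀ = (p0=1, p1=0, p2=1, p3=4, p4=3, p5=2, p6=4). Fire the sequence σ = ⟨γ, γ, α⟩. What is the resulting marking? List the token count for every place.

step 1: fire γ:  (p0=1, p1=0, p2=1, p3=4, p4=3, p5=2, p6=4) → (p0=1, p1=2, p2=1, p3=7, p4=2, p5=2, p6=4)
step 2: fire γ:  (p0=1, p1=2, p2=1, p3=7, p4=2, p5=2, p6=4) → (p0=1, p1=4, p2=1, p3=10, p4=1, p5=2, p6=4)
step 3: fire α:  (p0=1, p1=4, p2=1, p3=10, p4=1, p5=2, p6=4) → (p0=3, p1=1, p2=2, p3=10, p4=3, p5=0, p6=4)

(p0=3, p1=1, p2=2, p3=10, p4=3, p5=0, p6=4)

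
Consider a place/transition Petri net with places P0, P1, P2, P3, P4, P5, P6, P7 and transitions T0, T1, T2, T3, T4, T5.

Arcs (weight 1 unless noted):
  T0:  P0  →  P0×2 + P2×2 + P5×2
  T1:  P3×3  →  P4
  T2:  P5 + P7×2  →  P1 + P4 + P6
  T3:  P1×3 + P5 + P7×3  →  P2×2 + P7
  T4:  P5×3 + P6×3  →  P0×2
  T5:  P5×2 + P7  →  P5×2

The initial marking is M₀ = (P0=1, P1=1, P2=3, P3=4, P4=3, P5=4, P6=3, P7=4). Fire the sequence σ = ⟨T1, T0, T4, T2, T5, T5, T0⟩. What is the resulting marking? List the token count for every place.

(P0=5, P1=2, P2=7, P3=1, P4=5, P5=4, P6=1, P7=0)

step 1: fire T1:  (P0=1, P1=1, P2=3, P3=4, P4=3, P5=4, P6=3, P7=4) → (P0=1, P1=1, P2=3, P3=1, P4=4, P5=4, P6=3, P7=4)
step 2: fire T0:  (P0=1, P1=1, P2=3, P3=1, P4=4, P5=4, P6=3, P7=4) → (P0=2, P1=1, P2=5, P3=1, P4=4, P5=6, P6=3, P7=4)
step 3: fire T4:  (P0=2, P1=1, P2=5, P3=1, P4=4, P5=6, P6=3, P7=4) → (P0=4, P1=1, P2=5, P3=1, P4=4, P5=3, P6=0, P7=4)
step 4: fire T2:  (P0=4, P1=1, P2=5, P3=1, P4=4, P5=3, P6=0, P7=4) → (P0=4, P1=2, P2=5, P3=1, P4=5, P5=2, P6=1, P7=2)
step 5: fire T5:  (P0=4, P1=2, P2=5, P3=1, P4=5, P5=2, P6=1, P7=2) → (P0=4, P1=2, P2=5, P3=1, P4=5, P5=2, P6=1, P7=1)
step 6: fire T5:  (P0=4, P1=2, P2=5, P3=1, P4=5, P5=2, P6=1, P7=1) → (P0=4, P1=2, P2=5, P3=1, P4=5, P5=2, P6=1, P7=0)
step 7: fire T0:  (P0=4, P1=2, P2=5, P3=1, P4=5, P5=2, P6=1, P7=0) → (P0=5, P1=2, P2=7, P3=1, P4=5, P5=4, P6=1, P7=0)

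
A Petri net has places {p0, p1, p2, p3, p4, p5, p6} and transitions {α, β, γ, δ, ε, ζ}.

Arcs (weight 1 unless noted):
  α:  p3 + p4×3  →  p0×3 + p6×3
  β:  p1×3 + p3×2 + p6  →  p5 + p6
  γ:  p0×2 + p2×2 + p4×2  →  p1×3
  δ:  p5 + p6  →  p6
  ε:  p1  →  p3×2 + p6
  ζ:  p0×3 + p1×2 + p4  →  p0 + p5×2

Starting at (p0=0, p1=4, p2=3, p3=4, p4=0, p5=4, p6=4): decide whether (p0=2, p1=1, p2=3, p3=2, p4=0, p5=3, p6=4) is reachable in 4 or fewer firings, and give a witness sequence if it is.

NO — not reachable within 4 firings

depth 0: 1 marking
depth 1: 4 markings reached so far
depth 2: 9 markings reached so far
depth 3: 15 markings reached so far
depth 4: 22 markings reached so far
target is not among the 22 markings reachable within 4 steps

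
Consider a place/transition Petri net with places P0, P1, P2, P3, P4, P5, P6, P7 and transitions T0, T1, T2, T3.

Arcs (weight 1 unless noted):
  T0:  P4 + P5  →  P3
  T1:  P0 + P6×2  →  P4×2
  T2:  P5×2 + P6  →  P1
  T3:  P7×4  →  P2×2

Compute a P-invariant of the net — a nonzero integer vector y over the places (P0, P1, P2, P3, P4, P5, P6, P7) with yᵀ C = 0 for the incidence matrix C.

y = (P0:2, P1:0, P2:0, P3:1, P4:1, P5:0, P6:0, P7:0)

Incidence matrix C (rows=places, cols=transitions):
       T0   T1   T2   T3
   P0   0   -1    0    0
   P1   0    0    1    0
   P2   0    0    0    2
   P3   1    0    0    0
   P4  -1    2    0    0
   P5  -1    0   -2    0
   P6   0   -2   -1    0
   P7   0    0    0   -4

Candidate y = [2, 0, 0, 1, 1, 0, 0, 0]; check y·C column-wise:
  col T0: 2·0 + 1·1 + 1·-1 + 0·-1 = 0
  col T1: 2·-1 + 1·0 + 1·2 + 0·-2 = 0
  col T2: 2·0 + 0·1 + 1·0 + 1·0 + 0·-2 + 0·-1 = 0
  col T3: 2·0 + 0·2 + 1·0 + 1·0 + 0·-4 = 0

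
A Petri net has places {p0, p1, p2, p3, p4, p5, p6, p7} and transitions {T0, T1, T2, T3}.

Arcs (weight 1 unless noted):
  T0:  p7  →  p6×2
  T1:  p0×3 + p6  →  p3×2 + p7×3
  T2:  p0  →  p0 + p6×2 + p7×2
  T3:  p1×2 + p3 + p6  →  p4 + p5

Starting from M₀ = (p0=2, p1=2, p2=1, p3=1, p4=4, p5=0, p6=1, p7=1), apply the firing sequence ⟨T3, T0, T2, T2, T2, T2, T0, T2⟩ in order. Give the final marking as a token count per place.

(p0=2, p1=0, p2=1, p3=0, p4=5, p5=1, p6=14, p7=9)

step 1: fire T3:  (p0=2, p1=2, p2=1, p3=1, p4=4, p5=0, p6=1, p7=1) → (p0=2, p1=0, p2=1, p3=0, p4=5, p5=1, p6=0, p7=1)
step 2: fire T0:  (p0=2, p1=0, p2=1, p3=0, p4=5, p5=1, p6=0, p7=1) → (p0=2, p1=0, p2=1, p3=0, p4=5, p5=1, p6=2, p7=0)
step 3: fire T2:  (p0=2, p1=0, p2=1, p3=0, p4=5, p5=1, p6=2, p7=0) → (p0=2, p1=0, p2=1, p3=0, p4=5, p5=1, p6=4, p7=2)
step 4: fire T2:  (p0=2, p1=0, p2=1, p3=0, p4=5, p5=1, p6=4, p7=2) → (p0=2, p1=0, p2=1, p3=0, p4=5, p5=1, p6=6, p7=4)
step 5: fire T2:  (p0=2, p1=0, p2=1, p3=0, p4=5, p5=1, p6=6, p7=4) → (p0=2, p1=0, p2=1, p3=0, p4=5, p5=1, p6=8, p7=6)
step 6: fire T2:  (p0=2, p1=0, p2=1, p3=0, p4=5, p5=1, p6=8, p7=6) → (p0=2, p1=0, p2=1, p3=0, p4=5, p5=1, p6=10, p7=8)
step 7: fire T0:  (p0=2, p1=0, p2=1, p3=0, p4=5, p5=1, p6=10, p7=8) → (p0=2, p1=0, p2=1, p3=0, p4=5, p5=1, p6=12, p7=7)
step 8: fire T2:  (p0=2, p1=0, p2=1, p3=0, p4=5, p5=1, p6=12, p7=7) → (p0=2, p1=0, p2=1, p3=0, p4=5, p5=1, p6=14, p7=9)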